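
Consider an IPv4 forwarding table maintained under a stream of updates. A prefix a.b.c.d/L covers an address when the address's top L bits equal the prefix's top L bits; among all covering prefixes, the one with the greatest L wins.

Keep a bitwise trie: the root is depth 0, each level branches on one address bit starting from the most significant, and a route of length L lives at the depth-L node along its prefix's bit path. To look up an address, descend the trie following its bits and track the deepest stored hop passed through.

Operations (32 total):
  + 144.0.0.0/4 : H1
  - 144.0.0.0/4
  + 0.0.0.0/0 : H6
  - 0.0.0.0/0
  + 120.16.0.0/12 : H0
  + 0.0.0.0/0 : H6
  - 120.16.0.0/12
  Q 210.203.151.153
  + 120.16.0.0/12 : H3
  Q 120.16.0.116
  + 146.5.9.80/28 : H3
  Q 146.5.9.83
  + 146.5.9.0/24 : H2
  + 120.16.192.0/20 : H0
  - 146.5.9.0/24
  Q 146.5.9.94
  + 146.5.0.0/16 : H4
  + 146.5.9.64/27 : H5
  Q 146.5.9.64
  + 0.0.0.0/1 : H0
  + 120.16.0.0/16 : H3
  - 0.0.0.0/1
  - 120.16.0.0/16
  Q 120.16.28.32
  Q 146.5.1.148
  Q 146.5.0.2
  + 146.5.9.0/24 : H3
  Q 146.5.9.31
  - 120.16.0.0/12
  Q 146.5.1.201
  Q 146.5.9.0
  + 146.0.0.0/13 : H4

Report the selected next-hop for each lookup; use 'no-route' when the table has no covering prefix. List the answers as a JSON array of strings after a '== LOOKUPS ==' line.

Apply in order:
  + 144.0.0.0/4 (H1) depth=4
  - 144.0.0.0/4 clear@4
  + 0.0.0.0/0 (H6) depth=0
  - 0.0.0.0/0 clear@0
  + 120.16.0.0/12 (H0) depth=12
  + 0.0.0.0/0 (H6) depth=0
  - 120.16.0.0/12 clear@12
  lookup 210.203.151.153: bits 1 walk d0:H6→d1:- -> H6
  + 120.16.0.0/12 (H3) depth=12
  lookup 120.16.0.116: bits 011110000001 walk d0:H6→d1:-→d2:-→d3:-→d4:-→d5:-→d6:-→d7:-→d8:-→d9:-→d10:-→d11:-→d12:H3 -> H3
  + 146.5.9.80/28 (H3) depth=28
  lookup 146.5.9.83: bits 1001001000000101000010010101 walk d0:H6→d1:-→d2:-→d3:-→d4:-→d5:-→d6:-→d7:-→d8:-→d9:-→d10:-→d11:-→d12:-→d13:-→d14:-→d15:-→d16:-→d17:-→d18:-→d19:-→d20:-→d21:-→d22:-→d23:-→d24:-→d25:-→d26:-→d27:-→d28:H3 -> H3
  + 146.5.9.0/24 (H2) depth=24
  + 120.16.192.0/20 (H0) depth=20
  - 146.5.9.0/24 clear@24
  lookup 146.5.9.94: bits 1001001000000101000010010101 walk d0:H6→d1:-→d2:-→d3:-→d4:-→d5:-→d6:-→d7:-→d8:-→d9:-→d10:-→d11:-→d12:-→d13:-→d14:-→d15:-→d16:-→d17:-→d18:-→d19:-→d20:-→d21:-→d22:-→d23:-→d24:-→d25:-→d26:-→d27:-→d28:H3 -> H3
  + 146.5.0.0/16 (H4) depth=16
  + 146.5.9.64/27 (H5) depth=27
  lookup 146.5.9.64: bits 100100100000010100001001010 walk d0:H6→d1:-→d2:-→d3:-→d4:-→d5:-→d6:-→d7:-→d8:-→d9:-→d10:-→d11:-→d12:-→d13:-→d14:-→d15:-→d16:H4→d17:-→d18:-→d19:-→d20:-→d21:-→d22:-→d23:-→d24:-→d25:-→d26:-→d27:H5 -> H5
  + 0.0.0.0/1 (H0) depth=1
  + 120.16.0.0/16 (H3) depth=16
  - 0.0.0.0/1 clear@1
  - 120.16.0.0/16 clear@16
  lookup 120.16.28.32: bits 0111100000010000 walk d0:H6→d1:-→d2:-→d3:-→d4:-→d5:-→d6:-→d7:-→d8:-→d9:-→d10:-→d11:-→d12:H3→d13:-→d14:-→d15:-→d16:- -> H3
  lookup 146.5.1.148: bits 10010010000001010000 walk d0:H6→d1:-→d2:-→d3:-→d4:-→d5:-→d6:-→d7:-→d8:-→d9:-→d10:-→d11:-→d12:-→d13:-→d14:-→d15:-→d16:H4→d17:-→d18:-→d19:-→d20:- -> H4
  lookup 146.5.0.2: bits 10010010000001010000 walk d0:H6→d1:-→d2:-→d3:-→d4:-→d5:-→d6:-→d7:-→d8:-→d9:-→d10:-→d11:-→d12:-→d13:-→d14:-→d15:-→d16:H4→d17:-→d18:-→d19:-→d20:- -> H4
  + 146.5.9.0/24 (H3) depth=24
  lookup 146.5.9.31: bits 1001001000000101000010010 walk d0:H6→d1:-→d2:-→d3:-→d4:-→d5:-→d6:-→d7:-→d8:-→d9:-→d10:-→d11:-→d12:-→d13:-→d14:-→d15:-→d16:H4→d17:-→d18:-→d19:-→d20:-→d21:-→d22:-→d23:-→d24:H3→d25:- -> H3
  - 120.16.0.0/12 clear@12
  lookup 146.5.1.201: bits 10010010000001010000 walk d0:H6→d1:-→d2:-→d3:-→d4:-→d5:-→d6:-→d7:-→d8:-→d9:-→d10:-→d11:-→d12:-→d13:-→d14:-→d15:-→d16:H4→d17:-→d18:-→d19:-→d20:- -> H4
  lookup 146.5.9.0: bits 1001001000000101000010010 walk d0:H6→d1:-→d2:-→d3:-→d4:-→d5:-→d6:-→d7:-→d8:-→d9:-→d10:-→d11:-→d12:-→d13:-→d14:-→d15:-→d16:H4→d17:-→d18:-→d19:-→d20:-→d21:-→d22:-→d23:-→d24:H3→d25:- -> H3
  + 146.0.0.0/13 (H4) depth=13

== LOOKUPS ==
["H6","H3","H3","H3","H5","H3","H4","H4","H3","H4","H3"]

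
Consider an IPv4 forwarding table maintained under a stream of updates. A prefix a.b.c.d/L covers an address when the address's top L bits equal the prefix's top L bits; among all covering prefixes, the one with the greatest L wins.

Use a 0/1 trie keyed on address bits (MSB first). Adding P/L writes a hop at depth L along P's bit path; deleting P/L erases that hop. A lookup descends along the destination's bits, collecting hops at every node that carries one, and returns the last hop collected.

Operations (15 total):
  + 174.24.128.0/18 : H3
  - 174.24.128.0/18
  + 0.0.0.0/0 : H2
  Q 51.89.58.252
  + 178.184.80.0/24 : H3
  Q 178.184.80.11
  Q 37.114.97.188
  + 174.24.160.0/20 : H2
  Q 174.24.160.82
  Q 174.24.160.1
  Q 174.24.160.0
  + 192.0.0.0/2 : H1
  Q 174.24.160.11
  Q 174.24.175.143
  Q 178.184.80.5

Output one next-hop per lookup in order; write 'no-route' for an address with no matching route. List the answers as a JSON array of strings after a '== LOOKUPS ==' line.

Process each operation:
  add 174.24.128.0/18 -> H3 at depth 18
  del 174.24.128.0/18 (clear depth 18)
  add 0.0.0.0/0 -> H2 at depth 0
  Q 51.89.58.252: descend ε ; hops seen [H2] ; pick H2
  add 178.184.80.0/24 -> H3 at depth 24
  Q 178.184.80.11: descend 101100101011100001010000 ; hops seen [H2,H3] ; pick H3
  Q 37.114.97.188: descend ε ; hops seen [H2] ; pick H2
  add 174.24.160.0/20 -> H2 at depth 20
  Q 174.24.160.82: descend 10101110000110001010 ; hops seen [H2,H2] ; pick H2
  Q 174.24.160.1: descend 10101110000110001010 ; hops seen [H2,H2] ; pick H2
  Q 174.24.160.0: descend 10101110000110001010 ; hops seen [H2,H2] ; pick H2
  add 192.0.0.0/2 -> H1 at depth 2
  Q 174.24.160.11: descend 10101110000110001010 ; hops seen [H2,H2] ; pick H2
  Q 174.24.175.143: descend 10101110000110001010 ; hops seen [H2,H2] ; pick H2
  Q 178.184.80.5: descend 101100101011100001010000 ; hops seen [H2,H3] ; pick H3

== LOOKUPS ==
["H2","H3","H2","H2","H2","H2","H2","H2","H3"]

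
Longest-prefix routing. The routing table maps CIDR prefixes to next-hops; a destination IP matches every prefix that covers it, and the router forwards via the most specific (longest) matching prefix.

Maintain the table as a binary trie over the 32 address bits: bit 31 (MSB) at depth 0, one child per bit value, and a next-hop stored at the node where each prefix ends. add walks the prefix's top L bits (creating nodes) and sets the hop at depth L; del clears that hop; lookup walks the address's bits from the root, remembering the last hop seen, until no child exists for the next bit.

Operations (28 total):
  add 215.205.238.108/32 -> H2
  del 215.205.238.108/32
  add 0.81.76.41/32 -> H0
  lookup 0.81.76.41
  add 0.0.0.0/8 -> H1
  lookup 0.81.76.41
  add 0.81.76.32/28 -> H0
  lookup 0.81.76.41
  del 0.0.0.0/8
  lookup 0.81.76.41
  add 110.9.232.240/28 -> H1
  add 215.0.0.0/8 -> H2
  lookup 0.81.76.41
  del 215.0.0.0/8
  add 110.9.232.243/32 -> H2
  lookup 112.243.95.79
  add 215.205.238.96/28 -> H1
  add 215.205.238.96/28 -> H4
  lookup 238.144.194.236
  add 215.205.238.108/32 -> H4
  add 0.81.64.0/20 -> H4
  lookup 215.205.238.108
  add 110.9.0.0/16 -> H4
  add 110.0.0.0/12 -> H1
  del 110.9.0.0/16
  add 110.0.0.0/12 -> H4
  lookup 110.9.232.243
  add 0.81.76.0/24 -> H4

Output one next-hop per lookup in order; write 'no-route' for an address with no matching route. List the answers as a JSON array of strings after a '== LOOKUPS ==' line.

Process each operation:
  add 215.205.238.108/32 -> H2 at depth 32
  del 215.205.238.108/32 (clear depth 32)
  add 0.81.76.41/32 -> H0 at depth 32
  ? 0.81.76.41  path d0:-→d1:-→d2:-→d3:-→d4:-→d5:-→d6:-→d7:-→d8:-→d9:-→d10:-→d11:-→d12:-→d13:-→d14:-→d15:-→d16:-→d17:-→d18:-→d19:-→d20:-→d21:-→d22:-→d23:-→d24:-→d25:-→d26:-→d27:-→d28:-→d29:-→d30:-→d31:-→d32:H0  best=H0
  add 0.0.0.0/8 -> H1 at depth 8
  ? 0.81.76.41  path d0:-→d1:-→d2:-→d3:-→d4:-→d5:-→d6:-→d7:-→d8:H1→d9:-→d10:-→d11:-→d12:-→d13:-→d14:-→d15:-→d16:-→d17:-→d18:-→d19:-→d20:-→d21:-→d22:-→d23:-→d24:-→d25:-→d26:-→d27:-→d28:-→d29:-→d30:-→d31:-→d32:H0  best=H0
  add 0.81.76.32/28 -> H0 at depth 28
  ? 0.81.76.41  path d0:-→d1:-→d2:-→d3:-→d4:-→d5:-→d6:-→d7:-→d8:H1→d9:-→d10:-→d11:-→d12:-→d13:-→d14:-→d15:-→d16:-→d17:-→d18:-→d19:-→d20:-→d21:-→d22:-→d23:-→d24:-→d25:-→d26:-→d27:-→d28:H0→d29:-→d30:-→d31:-→d32:H0  best=H0
  del 0.0.0.0/8 (clear depth 8)
  ? 0.81.76.41  path d0:-→d1:-→d2:-→d3:-→d4:-→d5:-→d6:-→d7:-→d8:-→d9:-→d10:-→d11:-→d12:-→d13:-→d14:-→d15:-→d16:-→d17:-→d18:-→d19:-→d20:-→d21:-→d22:-→d23:-→d24:-→d25:-→d26:-→d27:-→d28:H0→d29:-→d30:-→d31:-→d32:H0  best=H0
  add 110.9.232.240/28 -> H1 at depth 28
  add 215.0.0.0/8 -> H2 at depth 8
  ? 0.81.76.41  path d0:-→d1:-→d2:-→d3:-→d4:-→d5:-→d6:-→d7:-→d8:-→d9:-→d10:-→d11:-→d12:-→d13:-→d14:-→d15:-→d16:-→d17:-→d18:-→d19:-→d20:-→d21:-→d22:-→d23:-→d24:-→d25:-→d26:-→d27:-→d28:H0→d29:-→d30:-→d31:-→d32:H0  best=H0
  del 215.0.0.0/8 (clear depth 8)
  add 110.9.232.243/32 -> H2 at depth 32
  ? 112.243.95.79  path d0:-→d1:-→d2:-→d3:-  best=no-route
  add 215.205.238.96/28 -> H1 at depth 28
  add 215.205.238.96/28 -> H4 at depth 28
  ? 238.144.194.236  path d0:-→d1:-→d2:-  best=no-route
  add 215.205.238.108/32 -> H4 at depth 32
  add 0.81.64.0/20 -> H4 at depth 20
  ? 215.205.238.108  path d0:-→d1:-→d2:-→d3:-→d4:-→d5:-→d6:-→d7:-→d8:-→d9:-→d10:-→d11:-→d12:-→d13:-→d14:-→d15:-→d16:-→d17:-→d18:-→d19:-→d20:-→d21:-→d22:-→d23:-→d24:-→d25:-→d26:-→d27:-→d28:H4→d29:-→d30:-→d31:-→d32:H4  best=H4
  add 110.9.0.0/16 -> H4 at depth 16
  add 110.0.0.0/12 -> H1 at depth 12
  del 110.9.0.0/16 (clear depth 16)
  add 110.0.0.0/12 -> H4 at depth 12
  ? 110.9.232.243  path d0:-→d1:-→d2:-→d3:-→d4:-→d5:-→d6:-→d7:-→d8:-→d9:-→d10:-→d11:-→d12:H4→d13:-→d14:-→d15:-→d16:-→d17:-→d18:-→d19:-→d20:-→d21:-→d22:-→d23:-→d24:-→d25:-→d26:-→d27:-→d28:H1→d29:-→d30:-→d31:-→d32:H2  best=H2
  add 0.81.76.0/24 -> H4 at depth 24

== LOOKUPS ==
["H0","H0","H0","H0","H0","no-route","no-route","H4","H2"]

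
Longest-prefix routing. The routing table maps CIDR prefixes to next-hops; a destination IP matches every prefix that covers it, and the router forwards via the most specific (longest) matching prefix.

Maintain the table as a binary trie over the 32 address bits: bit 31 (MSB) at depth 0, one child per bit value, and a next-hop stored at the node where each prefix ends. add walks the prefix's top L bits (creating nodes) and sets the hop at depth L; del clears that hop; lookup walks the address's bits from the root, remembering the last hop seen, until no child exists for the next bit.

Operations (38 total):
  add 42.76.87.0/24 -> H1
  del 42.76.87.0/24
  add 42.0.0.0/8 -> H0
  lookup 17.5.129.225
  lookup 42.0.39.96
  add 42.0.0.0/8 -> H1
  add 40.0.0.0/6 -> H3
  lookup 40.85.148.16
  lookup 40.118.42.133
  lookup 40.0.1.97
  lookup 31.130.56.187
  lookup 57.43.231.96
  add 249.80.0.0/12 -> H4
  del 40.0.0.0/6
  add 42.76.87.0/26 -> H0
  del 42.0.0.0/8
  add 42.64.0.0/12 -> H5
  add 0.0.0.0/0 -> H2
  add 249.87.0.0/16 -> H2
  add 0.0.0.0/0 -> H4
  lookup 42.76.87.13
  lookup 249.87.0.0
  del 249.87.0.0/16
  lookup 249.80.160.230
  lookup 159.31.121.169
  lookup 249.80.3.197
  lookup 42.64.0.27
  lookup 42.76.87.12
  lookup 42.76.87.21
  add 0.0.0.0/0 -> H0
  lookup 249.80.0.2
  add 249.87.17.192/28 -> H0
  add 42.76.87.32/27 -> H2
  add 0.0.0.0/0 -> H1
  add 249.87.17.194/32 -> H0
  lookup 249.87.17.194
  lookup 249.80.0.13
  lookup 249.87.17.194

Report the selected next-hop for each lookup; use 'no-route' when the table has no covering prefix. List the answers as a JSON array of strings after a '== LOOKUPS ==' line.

Process each operation:
  add 42.76.87.0/24 -> H1 at depth 24
  del 42.76.87.0/24 (clear depth 24)
  add 42.0.0.0/8 -> H0 at depth 8
  Q 17.5.129.225: descend 00 ; hops seen [∅] ; pick no-route
  Q 42.0.39.96: descend 001010100 ; hops seen [H0] ; pick H0
  add 42.0.0.0/8 -> H1 at depth 8
  add 40.0.0.0/6 -> H3 at depth 6
  Q 40.85.148.16: descend 001010 ; hops seen [H3] ; pick H3
  Q 40.118.42.133: descend 001010 ; hops seen [H3] ; pick H3
  Q 40.0.1.97: descend 001010 ; hops seen [H3] ; pick H3
  Q 31.130.56.187: descend 00 ; hops seen [∅] ; pick no-route
  Q 57.43.231.96: descend 001 ; hops seen [∅] ; pick no-route
  add 249.80.0.0/12 -> H4 at depth 12
  del 40.0.0.0/6 (clear depth 6)
  add 42.76.87.0/26 -> H0 at depth 26
  del 42.0.0.0/8 (clear depth 8)
  add 42.64.0.0/12 -> H5 at depth 12
  add 0.0.0.0/0 -> H2 at depth 0
  add 249.87.0.0/16 -> H2 at depth 16
  add 0.0.0.0/0 -> H4 at depth 0
  Q 42.76.87.13: descend 00101010010011000101011100 ; hops seen [H4,H5,H0] ; pick H0
  Q 249.87.0.0: descend 1111100101010111 ; hops seen [H4,H4,H2] ; pick H2
  del 249.87.0.0/16 (clear depth 16)
  Q 249.80.160.230: descend 1111100101010 ; hops seen [H4,H4] ; pick H4
  Q 159.31.121.169: descend 1 ; hops seen [H4] ; pick H4
  Q 249.80.3.197: descend 1111100101010 ; hops seen [H4,H4] ; pick H4
  Q 42.64.0.27: descend 001010100100 ; hops seen [H4,H5] ; pick H5
  Q 42.76.87.12: descend 00101010010011000101011100 ; hops seen [H4,H5,H0] ; pick H0
  Q 42.76.87.21: descend 00101010010011000101011100 ; hops seen [H4,H5,H0] ; pick H0
  add 0.0.0.0/0 -> H0 at depth 0
  Q 249.80.0.2: descend 1111100101010 ; hops seen [H0,H4] ; pick H4
  add 249.87.17.192/28 -> H0 at depth 28
  add 42.76.87.32/27 -> H2 at depth 27
  add 0.0.0.0/0 -> H1 at depth 0
  add 249.87.17.194/32 -> H0 at depth 32
  Q 249.87.17.194: descend 11111001010101110001000111000010 ; hops seen [H1,H4,H0,H0] ; pick H0
  Q 249.80.0.13: descend 1111100101010 ; hops seen [H1,H4] ; pick H4
  Q 249.87.17.194: descend 11111001010101110001000111000010 ; hops seen [H1,H4,H0,H0] ; pick H0

== LOOKUPS ==
["no-route","H0","H3","H3","H3","no-route","no-route","H0","H2","H4","H4","H4","H5","H0","H0","H4","H0","H4","H0"]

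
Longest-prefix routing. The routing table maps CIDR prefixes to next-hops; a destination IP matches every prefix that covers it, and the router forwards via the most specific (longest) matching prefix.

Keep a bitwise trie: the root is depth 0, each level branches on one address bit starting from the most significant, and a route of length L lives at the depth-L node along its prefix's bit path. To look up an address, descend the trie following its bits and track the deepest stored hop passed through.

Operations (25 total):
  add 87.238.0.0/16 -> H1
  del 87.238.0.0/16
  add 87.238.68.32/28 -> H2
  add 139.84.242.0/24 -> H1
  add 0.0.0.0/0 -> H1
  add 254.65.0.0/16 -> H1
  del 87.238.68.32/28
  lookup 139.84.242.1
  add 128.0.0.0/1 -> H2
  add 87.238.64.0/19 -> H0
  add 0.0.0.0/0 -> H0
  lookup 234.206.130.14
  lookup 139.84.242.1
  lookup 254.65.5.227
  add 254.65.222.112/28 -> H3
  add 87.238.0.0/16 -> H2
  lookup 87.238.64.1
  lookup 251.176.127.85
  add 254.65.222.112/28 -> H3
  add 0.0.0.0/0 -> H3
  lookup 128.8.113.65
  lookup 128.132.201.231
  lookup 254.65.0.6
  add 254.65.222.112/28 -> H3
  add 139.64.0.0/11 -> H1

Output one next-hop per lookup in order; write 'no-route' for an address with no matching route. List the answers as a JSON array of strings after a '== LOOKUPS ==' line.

Trace:
  add 87.238.0.0/16 -> H1 at depth 16
  del 87.238.0.0/16 (clear depth 16)
  add 87.238.68.32/28 -> H2 at depth 28
  add 139.84.242.0/24 -> H1 at depth 24
  add 0.0.0.0/0 -> H1 at depth 0
  add 254.65.0.0/16 -> H1 at depth 16
  del 87.238.68.32/28 (clear depth 28)
  ? 139.84.242.1  path d0:H1→d1:-→d2:-→d3:-→d4:-→d5:-→d6:-→d7:-→d8:-→d9:-→d10:-→d11:-→d12:-→d13:-→d14:-→d15:-→d16:-→d17:-→d18:-→d19:-→d20:-→d21:-→d22:-→d23:-→d24:H1  best=H1
  add 128.0.0.0/1 -> H2 at depth 1
  add 87.238.64.0/19 -> H0 at depth 19
  add 0.0.0.0/0 -> H0 at depth 0
  ? 234.206.130.14  path d0:H0→d1:H2→d2:-→d3:-  best=H2
  ? 139.84.242.1  path d0:H0→d1:H2→d2:-→d3:-→d4:-→d5:-→d6:-→d7:-→d8:-→d9:-→d10:-→d11:-→d12:-→d13:-→d14:-→d15:-→d16:-→d17:-→d18:-→d19:-→d20:-→d21:-→d22:-→d23:-→d24:H1  best=H1
  ? 254.65.5.227  path d0:H0→d1:H2→d2:-→d3:-→d4:-→d5:-→d6:-→d7:-→d8:-→d9:-→d10:-→d11:-→d12:-→d13:-→d14:-→d15:-→d16:H1  best=H1
  add 254.65.222.112/28 -> H3 at depth 28
  add 87.238.0.0/16 -> H2 at depth 16
  ? 87.238.64.1  path d0:H0→d1:-→d2:-→d3:-→d4:-→d5:-→d6:-→d7:-→d8:-→d9:-→d10:-→d11:-→d12:-→d13:-→d14:-→d15:-→d16:H2→d17:-→d18:-→d19:H0→d20:-→d21:-  best=H0
  ? 251.176.127.85  path d0:H0→d1:H2→d2:-→d3:-→d4:-→d5:-  best=H2
  add 254.65.222.112/28 -> H3 at depth 28
  add 0.0.0.0/0 -> H3 at depth 0
  ? 128.8.113.65  path d0:H3→d1:H2→d2:-→d3:-→d4:-  best=H2
  ? 128.132.201.231  path d0:H3→d1:H2→d2:-→d3:-→d4:-  best=H2
  ? 254.65.0.6  path d0:H3→d1:H2→d2:-→d3:-→d4:-→d5:-→d6:-→d7:-→d8:-→d9:-→d10:-→d11:-→d12:-→d13:-→d14:-→d15:-→d16:H1  best=H1
  add 254.65.222.112/28 -> H3 at depth 28
  add 139.64.0.0/11 -> H1 at depth 11

== LOOKUPS ==
["H1","H2","H1","H1","H0","H2","H2","H2","H1"]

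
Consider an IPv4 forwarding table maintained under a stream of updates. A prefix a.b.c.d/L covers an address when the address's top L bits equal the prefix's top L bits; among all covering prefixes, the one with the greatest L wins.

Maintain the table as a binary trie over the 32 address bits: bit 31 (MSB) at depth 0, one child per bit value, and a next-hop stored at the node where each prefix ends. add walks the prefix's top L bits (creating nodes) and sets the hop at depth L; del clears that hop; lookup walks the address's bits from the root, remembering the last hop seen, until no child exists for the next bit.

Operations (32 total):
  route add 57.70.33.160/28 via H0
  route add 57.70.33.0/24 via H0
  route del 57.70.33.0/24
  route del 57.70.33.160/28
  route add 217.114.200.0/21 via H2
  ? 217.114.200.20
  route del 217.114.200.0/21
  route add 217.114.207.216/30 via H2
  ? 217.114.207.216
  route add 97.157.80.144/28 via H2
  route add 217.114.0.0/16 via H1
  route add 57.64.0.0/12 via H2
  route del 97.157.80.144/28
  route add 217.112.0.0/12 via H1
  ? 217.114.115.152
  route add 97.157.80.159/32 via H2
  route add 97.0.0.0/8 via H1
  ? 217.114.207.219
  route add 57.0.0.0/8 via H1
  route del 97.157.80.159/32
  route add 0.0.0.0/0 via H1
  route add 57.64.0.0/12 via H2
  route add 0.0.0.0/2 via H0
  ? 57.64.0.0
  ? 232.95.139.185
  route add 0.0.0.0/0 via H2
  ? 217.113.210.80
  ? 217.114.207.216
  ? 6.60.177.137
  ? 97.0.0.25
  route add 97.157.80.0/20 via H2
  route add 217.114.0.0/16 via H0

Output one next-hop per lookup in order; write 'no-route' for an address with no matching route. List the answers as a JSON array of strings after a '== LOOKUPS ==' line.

Process each operation:
  add 57.70.33.160/28 -> H0 at depth 28
  add 57.70.33.0/24 -> H0 at depth 24
  - 57.70.33.0/24 clear@24
  - 57.70.33.160/28 clear@28
  add 217.114.200.0/21 -> H2 at depth 21
  lookup 217.114.200.20: bits 110110010111001011001 walk d0:-→d1:-→d2:-→d3:-→d4:-→d5:-→d6:-→d7:-→d8:-→d9:-→d10:-→d11:-→d12:-→d13:-→d14:-→d15:-→d16:-→d17:-→d18:-→d19:-→d20:-→d21:H2 -> H2
  - 217.114.200.0/21 clear@21
  add 217.114.207.216/30 -> H2 at depth 30
  lookup 217.114.207.216: bits 110110010111001011001111110110 walk d0:-→d1:-→d2:-→d3:-→d4:-→d5:-→d6:-→d7:-→d8:-→d9:-→d10:-→d11:-→d12:-→d13:-→d14:-→d15:-→d16:-→d17:-→d18:-→d19:-→d20:-→d21:-→d22:-→d23:-→d24:-→d25:-→d26:-→d27:-→d28:-→d29:-→d30:H2 -> H2
  add 97.157.80.144/28 -> H2 at depth 28
  add 217.114.0.0/16 -> H1 at depth 16
  add 57.64.0.0/12 -> H2 at depth 12
  - 97.157.80.144/28 clear@28
  add 217.112.0.0/12 -> H1 at depth 12
  lookup 217.114.115.152: bits 1101100101110010 walk d0:-→d1:-→d2:-→d3:-→d4:-→d5:-→d6:-→d7:-→d8:-→d9:-→d10:-→d11:-→d12:H1→d13:-→d14:-→d15:-→d16:H1 -> H1
  add 97.157.80.159/32 -> H2 at depth 32
  add 97.0.0.0/8 -> H1 at depth 8
  lookup 217.114.207.219: bits 110110010111001011001111110110 walk d0:-→d1:-→d2:-→d3:-→d4:-→d5:-→d6:-→d7:-→d8:-→d9:-→d10:-→d11:-→d12:H1→d13:-→d14:-→d15:-→d16:H1→d17:-→d18:-→d19:-→d20:-→d21:-→d22:-→d23:-→d24:-→d25:-→d26:-→d27:-→d28:-→d29:-→d30:H2 -> H2
  add 57.0.0.0/8 -> H1 at depth 8
  - 97.157.80.159/32 clear@32
  add 0.0.0.0/0 -> H1 at depth 0
  add 57.64.0.0/12 -> H2 at depth 12
  add 0.0.0.0/2 -> H0 at depth 2
  lookup 57.64.0.0: bits 0011100101000 walk d0:H1→d1:-→d2:H0→d3:-→d4:-→d5:-→d6:-→d7:-→d8:H1→d9:-→d10:-→d11:-→d12:H2→d13:- -> H2
  lookup 232.95.139.185: bits 11 walk d0:H1→d1:-→d2:- -> H1
  add 0.0.0.0/0 -> H2 at depth 0
  lookup 217.113.210.80: bits 11011001011100 walk d0:H2→d1:-→d2:-→d3:-→d4:-→d5:-→d6:-→d7:-→d8:-→d9:-→d10:-→d11:-→d12:H1→d13:-→d14:- -> H1
  lookup 217.114.207.216: bits 110110010111001011001111110110 walk d0:H2→d1:-→d2:-→d3:-→d4:-→d5:-→d6:-→d7:-→d8:-→d9:-→d10:-→d11:-→d12:H1→d13:-→d14:-→d15:-→d16:H1→d17:-→d18:-→d19:-→d20:-→d21:-→d22:-→d23:-→d24:-→d25:-→d26:-→d27:-→d28:-→d29:-→d30:H2 -> H2
  lookup 6.60.177.137: bits 00 walk d0:H2→d1:-→d2:H0 -> H0
  lookup 97.0.0.25: bits 01100001 walk d0:H2→d1:-→d2:-→d3:-→d4:-→d5:-→d6:-→d7:-→d8:H1 -> H1
  add 97.157.80.0/20 -> H2 at depth 20
  add 217.114.0.0/16 -> H0 at depth 16

== LOOKUPS ==
["H2","H2","H1","H2","H2","H1","H1","H2","H0","H1"]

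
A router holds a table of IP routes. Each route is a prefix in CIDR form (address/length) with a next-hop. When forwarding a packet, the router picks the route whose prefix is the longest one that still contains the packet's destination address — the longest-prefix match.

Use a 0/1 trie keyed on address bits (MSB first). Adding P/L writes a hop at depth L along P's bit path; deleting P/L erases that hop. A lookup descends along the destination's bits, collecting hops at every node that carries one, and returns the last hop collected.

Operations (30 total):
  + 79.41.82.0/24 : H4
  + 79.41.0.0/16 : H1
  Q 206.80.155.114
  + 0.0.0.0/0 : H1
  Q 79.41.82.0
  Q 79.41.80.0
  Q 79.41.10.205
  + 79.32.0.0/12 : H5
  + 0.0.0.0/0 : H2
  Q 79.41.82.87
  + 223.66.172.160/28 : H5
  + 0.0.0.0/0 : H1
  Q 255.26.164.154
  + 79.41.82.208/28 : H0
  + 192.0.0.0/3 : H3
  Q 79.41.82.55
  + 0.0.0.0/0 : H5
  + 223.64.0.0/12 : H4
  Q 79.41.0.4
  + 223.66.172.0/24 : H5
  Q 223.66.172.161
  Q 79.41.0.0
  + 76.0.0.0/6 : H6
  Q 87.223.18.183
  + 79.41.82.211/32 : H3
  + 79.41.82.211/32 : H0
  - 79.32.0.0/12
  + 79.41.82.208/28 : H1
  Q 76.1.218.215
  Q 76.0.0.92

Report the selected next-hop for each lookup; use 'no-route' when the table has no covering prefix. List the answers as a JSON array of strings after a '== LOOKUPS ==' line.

Trace:
  + 79.41.82.0/24 (H4) depth=24
  + 79.41.0.0/16 (H1) depth=16
  lookup 206.80.155.114: bits ε walk d0:- -> no-route
  + 0.0.0.0/0 (H1) depth=0
  lookup 79.41.82.0: bits 010011110010100101010010 walk d0:H1→d1:-→d2:-→d3:-→d4:-→d5:-→d6:-→d7:-→d8:-→d9:-→d10:-→d11:-→d12:-→d13:-→d14:-→d15:-→d16:H1→d17:-→d18:-→d19:-→d20:-→d21:-→d22:-→d23:-→d24:H4 -> H4
  lookup 79.41.80.0: bits 0100111100101001010100 walk d0:H1→d1:-→d2:-→d3:-→d4:-→d5:-→d6:-→d7:-→d8:-→d9:-→d10:-→d11:-→d12:-→d13:-→d14:-→d15:-→d16:H1→d17:-→d18:-→d19:-→d20:-→d21:-→d22:- -> H1
  lookup 79.41.10.205: bits 01001111001010010 walk d0:H1→d1:-→d2:-→d3:-→d4:-→d5:-→d6:-→d7:-→d8:-→d9:-→d10:-→d11:-→d12:-→d13:-→d14:-→d15:-→d16:H1→d17:- -> H1
  + 79.32.0.0/12 (H5) depth=12
  + 0.0.0.0/0 (H2) depth=0
  lookup 79.41.82.87: bits 010011110010100101010010 walk d0:H2→d1:-→d2:-→d3:-→d4:-→d5:-→d6:-→d7:-→d8:-→d9:-→d10:-→d11:-→d12:H5→d13:-→d14:-→d15:-→d16:H1→d17:-→d18:-→d19:-→d20:-→d21:-→d22:-→d23:-→d24:H4 -> H4
  + 223.66.172.160/28 (H5) depth=28
  + 0.0.0.0/0 (H1) depth=0
  lookup 255.26.164.154: bits 11 walk d0:H1→d1:-→d2:- -> H1
  + 79.41.82.208/28 (H0) depth=28
  + 192.0.0.0/3 (H3) depth=3
  lookup 79.41.82.55: bits 010011110010100101010010 walk d0:H1→d1:-→d2:-→d3:-→d4:-→d5:-→d6:-→d7:-→d8:-→d9:-→d10:-→d11:-→d12:H5→d13:-→d14:-→d15:-→d16:H1→d17:-→d18:-→d19:-→d20:-→d21:-→d22:-→d23:-→d24:H4 -> H4
  + 0.0.0.0/0 (H5) depth=0
  + 223.64.0.0/12 (H4) depth=12
  lookup 79.41.0.4: bits 01001111001010010 walk d0:H5→d1:-→d2:-→d3:-→d4:-→d5:-→d6:-→d7:-→d8:-→d9:-→d10:-→d11:-→d12:H5→d13:-→d14:-→d15:-→d16:H1→d17:- -> H1
  + 223.66.172.0/24 (H5) depth=24
  lookup 223.66.172.161: bits 1101111101000010101011001010 walk d0:H5→d1:-→d2:-→d3:H3→d4:-→d5:-→d6:-→d7:-→d8:-→d9:-→d10:-→d11:-→d12:H4→d13:-→d14:-→d15:-→d16:-→d17:-→d18:-→d19:-→d20:-→d21:-→d22:-→d23:-→d24:H5→d25:-→d26:-→d27:-→d28:H5 -> H5
  lookup 79.41.0.0: bits 01001111001010010 walk d0:H5→d1:-→d2:-→d3:-→d4:-→d5:-→d6:-→d7:-→d8:-→d9:-→d10:-→d11:-→d12:H5→d13:-→d14:-→d15:-→d16:H1→d17:- -> H1
  + 76.0.0.0/6 (H6) depth=6
  lookup 87.223.18.183: bits 010 walk d0:H5→d1:-→d2:-→d3:- -> H5
  + 79.41.82.211/32 (H3) depth=32
  + 79.41.82.211/32 (H0) depth=32
  - 79.32.0.0/12 clear@12
  + 79.41.82.208/28 (H1) depth=28
  lookup 76.1.218.215: bits 010011 walk d0:H5→d1:-→d2:-→d3:-→d4:-→d5:-→d6:H6 -> H6
  lookup 76.0.0.92: bits 010011 walk d0:H5→d1:-→d2:-→d3:-→d4:-→d5:-→d6:H6 -> H6

== LOOKUPS ==
["no-route","H4","H1","H1","H4","H1","H4","H1","H5","H1","H5","H6","H6"]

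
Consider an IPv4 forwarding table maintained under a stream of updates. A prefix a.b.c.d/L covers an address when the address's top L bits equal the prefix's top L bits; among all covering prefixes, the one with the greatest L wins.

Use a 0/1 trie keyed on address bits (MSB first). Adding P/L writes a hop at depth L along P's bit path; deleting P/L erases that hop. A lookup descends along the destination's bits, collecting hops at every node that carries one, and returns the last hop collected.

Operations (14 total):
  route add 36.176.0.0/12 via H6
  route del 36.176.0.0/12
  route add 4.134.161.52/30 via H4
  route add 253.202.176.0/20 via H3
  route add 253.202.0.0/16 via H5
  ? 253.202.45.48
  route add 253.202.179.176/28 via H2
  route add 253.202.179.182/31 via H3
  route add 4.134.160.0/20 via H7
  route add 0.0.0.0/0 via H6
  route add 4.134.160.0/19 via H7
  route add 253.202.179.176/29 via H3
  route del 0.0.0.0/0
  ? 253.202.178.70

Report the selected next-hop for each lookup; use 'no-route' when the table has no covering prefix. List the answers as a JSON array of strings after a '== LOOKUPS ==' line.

Apply in order:
  + 36.176.0.0/12 (H6) depth=12
  - 36.176.0.0/12 clear@12
  + 4.134.161.52/30 (H4) depth=30
  + 253.202.176.0/20 (H3) depth=20
  + 253.202.0.0/16 (H5) depth=16
  ? 253.202.45.48  path d0:-→d1:-→d2:-→d3:-→d4:-→d5:-→d6:-→d7:-→d8:-→d9:-→d10:-→d11:-→d12:-→d13:-→d14:-→d15:-→d16:H5  best=H5
  + 253.202.179.176/28 (H2) depth=28
  + 253.202.179.182/31 (H3) depth=31
  + 4.134.160.0/20 (H7) depth=20
  + 0.0.0.0/0 (H6) depth=0
  + 4.134.160.0/19 (H7) depth=19
  + 253.202.179.176/29 (H3) depth=29
  - 0.0.0.0/0 clear@0
  ? 253.202.178.70  path d0:-→d1:-→d2:-→d3:-→d4:-→d5:-→d6:-→d7:-→d8:-→d9:-→d10:-→d11:-→d12:-→d13:-→d14:-→d15:-→d16:H5→d17:-→d18:-→d19:-→d20:H3→d21:-→d22:-→d23:-  best=H3

== LOOKUPS ==
["H5","H3"]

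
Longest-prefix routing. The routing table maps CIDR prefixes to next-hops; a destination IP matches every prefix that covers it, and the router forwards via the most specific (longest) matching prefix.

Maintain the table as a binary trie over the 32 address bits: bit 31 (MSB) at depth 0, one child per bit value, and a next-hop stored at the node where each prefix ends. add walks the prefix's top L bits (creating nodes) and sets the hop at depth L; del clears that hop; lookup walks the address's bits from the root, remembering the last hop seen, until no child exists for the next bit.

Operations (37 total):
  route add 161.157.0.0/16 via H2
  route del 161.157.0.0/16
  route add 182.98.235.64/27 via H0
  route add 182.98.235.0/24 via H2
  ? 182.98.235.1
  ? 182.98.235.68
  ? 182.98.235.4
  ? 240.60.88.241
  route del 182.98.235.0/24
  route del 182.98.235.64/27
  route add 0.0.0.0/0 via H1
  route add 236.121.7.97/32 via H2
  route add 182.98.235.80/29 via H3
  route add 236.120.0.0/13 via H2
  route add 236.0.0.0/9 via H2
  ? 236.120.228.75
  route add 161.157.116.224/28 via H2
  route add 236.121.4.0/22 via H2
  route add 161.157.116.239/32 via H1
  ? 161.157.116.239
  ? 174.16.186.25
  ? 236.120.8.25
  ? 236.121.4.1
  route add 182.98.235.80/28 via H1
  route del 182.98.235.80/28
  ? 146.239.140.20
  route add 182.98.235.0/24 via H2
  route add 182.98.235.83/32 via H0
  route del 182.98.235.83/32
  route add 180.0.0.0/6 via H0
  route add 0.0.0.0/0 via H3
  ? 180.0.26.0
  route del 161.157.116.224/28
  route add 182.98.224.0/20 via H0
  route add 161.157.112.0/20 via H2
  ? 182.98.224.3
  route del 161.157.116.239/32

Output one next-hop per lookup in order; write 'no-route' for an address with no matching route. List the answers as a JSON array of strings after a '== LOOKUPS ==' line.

Process each operation:
  + 161.157.0.0/16 (H2) depth=16
  del 161.157.0.0/16 (clear depth 16)
  + 182.98.235.64/27 (H0) depth=27
  + 182.98.235.0/24 (H2) depth=24
  Q 182.98.235.1: descend 1011011001100010111010110 ; hops seen [H2] ; pick H2
  Q 182.98.235.68: descend 101101100110001011101011010 ; hops seen [H2,H0] ; pick H0
  Q 182.98.235.4: descend 1011011001100010111010110 ; hops seen [H2] ; pick H2
  Q 240.60.88.241: descend 1 ; hops seen [∅] ; pick no-route
  del 182.98.235.0/24 (clear depth 24)
  del 182.98.235.64/27 (clear depth 27)
  + 0.0.0.0/0 (H1) depth=0
  + 236.121.7.97/32 (H2) depth=32
  + 182.98.235.80/29 (H3) depth=29
  + 236.120.0.0/13 (H2) depth=13
  + 236.0.0.0/9 (H2) depth=9
  Q 236.120.228.75: descend 111011000111100 ; hops seen [H1,H2,H2] ; pick H2
  + 161.157.116.224/28 (H2) depth=28
  + 236.121.4.0/22 (H2) depth=22
  + 161.157.116.239/32 (H1) depth=32
  Q 161.157.116.239: descend 10100001100111010111010011101111 ; hops seen [H1,H2,H1] ; pick H1
  Q 174.16.186.25: descend 1010 ; hops seen [H1] ; pick H1
  Q 236.120.8.25: descend 111011000111100 ; hops seen [H1,H2,H2] ; pick H2
  Q 236.121.4.1: descend 1110110001111001000001 ; hops seen [H1,H2,H2,H2] ; pick H2
  + 182.98.235.80/28 (H1) depth=28
  del 182.98.235.80/28 (clear depth 28)
  Q 146.239.140.20: descend 10 ; hops seen [H1] ; pick H1
  + 182.98.235.0/24 (H2) depth=24
  + 182.98.235.83/32 (H0) depth=32
  del 182.98.235.83/32 (clear depth 32)
  + 180.0.0.0/6 (H0) depth=6
  + 0.0.0.0/0 (H3) depth=0
  Q 180.0.26.0: descend 101101 ; hops seen [H3,H0] ; pick H0
  del 161.157.116.224/28 (clear depth 28)
  + 182.98.224.0/20 (H0) depth=20
  + 161.157.112.0/20 (H2) depth=20
  Q 182.98.224.3: descend 10110110011000101110 ; hops seen [H3,H0,H0] ; pick H0
  del 161.157.116.239/32 (clear depth 32)

== LOOKUPS ==
["H2","H0","H2","no-route","H2","H1","H1","H2","H2","H1","H0","H0"]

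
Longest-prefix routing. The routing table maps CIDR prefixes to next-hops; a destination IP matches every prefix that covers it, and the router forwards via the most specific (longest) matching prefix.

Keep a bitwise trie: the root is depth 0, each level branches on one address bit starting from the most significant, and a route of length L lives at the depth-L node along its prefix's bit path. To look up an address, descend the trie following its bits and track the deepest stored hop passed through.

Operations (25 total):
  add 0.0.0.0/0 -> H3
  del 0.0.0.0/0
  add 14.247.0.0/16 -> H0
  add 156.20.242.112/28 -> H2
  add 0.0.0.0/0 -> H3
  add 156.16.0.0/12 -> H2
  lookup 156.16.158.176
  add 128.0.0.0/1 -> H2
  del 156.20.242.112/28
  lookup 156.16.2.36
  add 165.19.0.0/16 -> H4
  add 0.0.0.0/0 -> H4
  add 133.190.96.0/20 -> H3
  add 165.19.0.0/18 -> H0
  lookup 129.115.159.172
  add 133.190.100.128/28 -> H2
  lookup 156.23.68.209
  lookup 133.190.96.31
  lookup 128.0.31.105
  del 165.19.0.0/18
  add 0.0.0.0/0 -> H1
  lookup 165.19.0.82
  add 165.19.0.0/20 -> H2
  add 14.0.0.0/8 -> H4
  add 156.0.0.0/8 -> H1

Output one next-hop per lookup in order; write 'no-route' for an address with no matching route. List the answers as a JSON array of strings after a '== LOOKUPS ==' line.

Process each operation:
  add 0.0.0.0/0 -> H3 at depth 0
  del 0.0.0.0/0 (clear depth 0)
  add 14.247.0.0/16 -> H0 at depth 16
  add 156.20.242.112/28 -> H2 at depth 28
  add 0.0.0.0/0 -> H3 at depth 0
  add 156.16.0.0/12 -> H2 at depth 12
  lookup 156.16.158.176: bits 1001110000010 walk d0:H3→d1:-→d2:-→d3:-→d4:-→d5:-→d6:-→d7:-→d8:-→d9:-→d10:-→d11:-→d12:H2→d13:- -> H2
  add 128.0.0.0/1 -> H2 at depth 1
  del 156.20.242.112/28 (clear depth 28)
  lookup 156.16.2.36: bits 1001110000010 walk d0:H3→d1:H2→d2:-→d3:-→d4:-→d5:-→d6:-→d7:-→d8:-→d9:-→d10:-→d11:-→d12:H2→d13:- -> H2
  add 165.19.0.0/16 -> H4 at depth 16
  add 0.0.0.0/0 -> H4 at depth 0
  add 133.190.96.0/20 -> H3 at depth 20
  add 165.19.0.0/18 -> H0 at depth 18
  lookup 129.115.159.172: bits 10000 walk d0:H4→d1:H2→d2:-→d3:-→d4:-→d5:- -> H2
  add 133.190.100.128/28 -> H2 at depth 28
  lookup 156.23.68.209: bits 10011100000101 walk d0:H4→d1:H2→d2:-→d3:-→d4:-→d5:-→d6:-→d7:-→d8:-→d9:-→d10:-→d11:-→d12:H2→d13:-→d14:- -> H2
  lookup 133.190.96.31: bits 100001011011111001100 walk d0:H4→d1:H2→d2:-→d3:-→d4:-→d5:-→d6:-→d7:-→d8:-→d9:-→d10:-→d11:-→d12:-→d13:-→d14:-→d15:-→d16:-→d17:-→d18:-→d19:-→d20:H3→d21:- -> H3
  lookup 128.0.31.105: bits 10000 walk d0:H4→d1:H2→d2:-→d3:-→d4:-→d5:- -> H2
  del 165.19.0.0/18 (clear depth 18)
  add 0.0.0.0/0 -> H1 at depth 0
  lookup 165.19.0.82: bits 101001010001001100 walk d0:H1→d1:H2→d2:-→d3:-→d4:-→d5:-→d6:-→d7:-→d8:-→d9:-→d10:-→d11:-→d12:-→d13:-→d14:-→d15:-→d16:H4→d17:-→d18:- -> H4
  add 165.19.0.0/20 -> H2 at depth 20
  add 14.0.0.0/8 -> H4 at depth 8
  add 156.0.0.0/8 -> H1 at depth 8

== LOOKUPS ==
["H2","H2","H2","H2","H3","H2","H4"]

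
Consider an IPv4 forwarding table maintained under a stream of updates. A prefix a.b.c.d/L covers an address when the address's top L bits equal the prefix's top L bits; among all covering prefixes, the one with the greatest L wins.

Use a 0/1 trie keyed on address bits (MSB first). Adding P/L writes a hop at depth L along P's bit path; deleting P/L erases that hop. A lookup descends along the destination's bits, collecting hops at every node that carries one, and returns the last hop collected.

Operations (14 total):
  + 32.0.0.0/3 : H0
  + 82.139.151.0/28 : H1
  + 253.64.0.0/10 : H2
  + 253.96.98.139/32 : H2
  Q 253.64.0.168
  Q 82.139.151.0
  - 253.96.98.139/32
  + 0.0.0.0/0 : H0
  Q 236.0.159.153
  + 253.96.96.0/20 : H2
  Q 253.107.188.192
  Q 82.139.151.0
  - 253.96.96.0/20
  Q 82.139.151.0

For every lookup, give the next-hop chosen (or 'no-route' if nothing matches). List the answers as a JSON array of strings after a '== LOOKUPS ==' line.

Process each operation:
  add 32.0.0.0/3 -> H0 at depth 3
  add 82.139.151.0/28 -> H1 at depth 28
  add 253.64.0.0/10 -> H2 at depth 10
  add 253.96.98.139/32 -> H2 at depth 32
  ? 253.64.0.168  path d0:-→d1:-→d2:-→d3:-→d4:-→d5:-→d6:-→d7:-→d8:-→d9:-→d10:H2  best=H2
  ? 82.139.151.0  path d0:-→d1:-→d2:-→d3:-→d4:-→d5:-→d6:-→d7:-→d8:-→d9:-→d10:-→d11:-→d12:-→d13:-→d14:-→d15:-→d16:-→d17:-→d18:-→d19:-→d20:-→d21:-→d22:-→d23:-→d24:-→d25:-→d26:-→d27:-→d28:H1  best=H1
  del 253.96.98.139/32 (clear depth 32)
  add 0.0.0.0/0 -> H0 at depth 0
  ? 236.0.159.153  path d0:H0→d1:-→d2:-→d3:-  best=H0
  add 253.96.96.0/20 -> H2 at depth 20
  ? 253.107.188.192  path d0:H0→d1:-→d2:-→d3:-→d4:-→d5:-→d6:-→d7:-→d8:-→d9:-→d10:H2→d11:-→d12:-  best=H2
  ? 82.139.151.0  path d0:H0→d1:-→d2:-→d3:-→d4:-→d5:-→d6:-→d7:-→d8:-→d9:-→d10:-→d11:-→d12:-→d13:-→d14:-→d15:-→d16:-→d17:-→d18:-→d19:-→d20:-→d21:-→d22:-→d23:-→d24:-→d25:-→d26:-→d27:-→d28:H1  best=H1
  del 253.96.96.0/20 (clear depth 20)
  ? 82.139.151.0  path d0:H0→d1:-→d2:-→d3:-→d4:-→d5:-→d6:-→d7:-→d8:-→d9:-→d10:-→d11:-→d12:-→d13:-→d14:-→d15:-→d16:-→d17:-→d18:-→d19:-→d20:-→d21:-→d22:-→d23:-→d24:-→d25:-→d26:-→d27:-→d28:H1  best=H1

== LOOKUPS ==
["H2","H1","H0","H2","H1","H1"]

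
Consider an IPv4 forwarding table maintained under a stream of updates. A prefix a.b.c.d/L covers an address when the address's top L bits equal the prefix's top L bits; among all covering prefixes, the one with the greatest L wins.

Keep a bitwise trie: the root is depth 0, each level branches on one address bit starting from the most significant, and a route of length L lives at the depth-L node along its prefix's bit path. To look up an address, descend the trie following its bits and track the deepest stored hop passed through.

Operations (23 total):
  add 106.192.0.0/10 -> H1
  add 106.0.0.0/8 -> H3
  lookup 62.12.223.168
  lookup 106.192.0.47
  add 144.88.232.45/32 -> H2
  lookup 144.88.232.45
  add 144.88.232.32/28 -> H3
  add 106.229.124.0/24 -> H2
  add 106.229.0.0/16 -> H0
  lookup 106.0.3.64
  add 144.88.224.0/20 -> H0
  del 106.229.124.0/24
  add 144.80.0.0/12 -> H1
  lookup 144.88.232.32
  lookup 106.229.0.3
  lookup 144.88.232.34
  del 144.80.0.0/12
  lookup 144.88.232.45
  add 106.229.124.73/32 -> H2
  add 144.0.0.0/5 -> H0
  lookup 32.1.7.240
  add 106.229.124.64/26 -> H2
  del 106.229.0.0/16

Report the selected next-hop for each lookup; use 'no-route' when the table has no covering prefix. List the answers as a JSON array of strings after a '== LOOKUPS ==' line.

Process each operation:
  + 106.192.0.0/10 (H1) depth=10
  + 106.0.0.0/8 (H3) depth=8
  ? 62.12.223.168  path d0:-→d1:-  best=no-route
  ? 106.192.0.47  path d0:-→d1:-→d2:-→d3:-→d4:-→d5:-→d6:-→d7:-→d8:H3→d9:-→d10:H1  best=H1
  + 144.88.232.45/32 (H2) depth=32
  ? 144.88.232.45  path d0:-→d1:-→d2:-→d3:-→d4:-→d5:-→d6:-→d7:-→d8:-→d9:-→d10:-→d11:-→d12:-→d13:-→d14:-→d15:-→d16:-→d17:-→d18:-→d19:-→d20:-→d21:-→d22:-→d23:-→d24:-→d25:-→d26:-→d27:-→d28:-→d29:-→d30:-→d31:-→d32:H2  best=H2
  + 144.88.232.32/28 (H3) depth=28
  + 106.229.124.0/24 (H2) depth=24
  + 106.229.0.0/16 (H0) depth=16
  ? 106.0.3.64  path d0:-→d1:-→d2:-→d3:-→d4:-→d5:-→d6:-→d7:-→d8:H3  best=H3
  + 144.88.224.0/20 (H0) depth=20
  del 106.229.124.0/24 (clear depth 24)
  + 144.80.0.0/12 (H1) depth=12
  ? 144.88.232.32  path d0:-→d1:-→d2:-→d3:-→d4:-→d5:-→d6:-→d7:-→d8:-→d9:-→d10:-→d11:-→d12:H1→d13:-→d14:-→d15:-→d16:-→d17:-→d18:-→d19:-→d20:H0→d21:-→d22:-→d23:-→d24:-→d25:-→d26:-→d27:-→d28:H3  best=H3
  ? 106.229.0.3  path d0:-→d1:-→d2:-→d3:-→d4:-→d5:-→d6:-→d7:-→d8:H3→d9:-→d10:H1→d11:-→d12:-→d13:-→d14:-→d15:-→d16:H0→d17:-  best=H0
  ? 144.88.232.34  path d0:-→d1:-→d2:-→d3:-→d4:-→d5:-→d6:-→d7:-→d8:-→d9:-→d10:-→d11:-→d12:H1→d13:-→d14:-→d15:-→d16:-→d17:-→d18:-→d19:-→d20:H0→d21:-→d22:-→d23:-→d24:-→d25:-→d26:-→d27:-→d28:H3  best=H3
  del 144.80.0.0/12 (clear depth 12)
  ? 144.88.232.45  path d0:-→d1:-→d2:-→d3:-→d4:-→d5:-→d6:-→d7:-→d8:-→d9:-→d10:-→d11:-→d12:-→d13:-→d14:-→d15:-→d16:-→d17:-→d18:-→d19:-→d20:H0→d21:-→d22:-→d23:-→d24:-→d25:-→d26:-→d27:-→d28:H3→d29:-→d30:-→d31:-→d32:H2  best=H2
  + 106.229.124.73/32 (H2) depth=32
  + 144.0.0.0/5 (H0) depth=5
  ? 32.1.7.240  path d0:-→d1:-  best=no-route
  + 106.229.124.64/26 (H2) depth=26
  del 106.229.0.0/16 (clear depth 16)

== LOOKUPS ==
["no-route","H1","H2","H3","H3","H0","H3","H2","no-route"]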